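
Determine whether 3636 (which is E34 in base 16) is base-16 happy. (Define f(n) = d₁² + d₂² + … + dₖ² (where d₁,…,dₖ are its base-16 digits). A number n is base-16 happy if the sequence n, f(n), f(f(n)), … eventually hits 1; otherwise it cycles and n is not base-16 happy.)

not base-16 happy

3636 = (14,3,4)_16 → 14² + 3² + 4² = 221
221 = (13,13)_16 → 13² + 13² = 338
338 = (1,5,2)_16 → 1² + 5² + 2² = 30
30 = (1,14)_16 → 1² + 14² = 197
197 = (12,5)_16 → 12² + 5² = 169
169 = (10,9)_16 → 10² + 9² = 181
181 = (11,5)_16 → 11² + 5² = 146
146 = (9,2)_16 → 9² + 2² = 85
85 = (5,5)_16 → 5² + 5² = 50
50 = (3,2)_16 → 3² + 2² = 13
13 = (13)_16 → 13² = 169  — 169 already seen; the sequence cycles without reaching 1.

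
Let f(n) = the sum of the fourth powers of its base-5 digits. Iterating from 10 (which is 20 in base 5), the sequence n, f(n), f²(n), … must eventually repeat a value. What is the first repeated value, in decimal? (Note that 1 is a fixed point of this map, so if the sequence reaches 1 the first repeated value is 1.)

10 = (2,0)_5 → 2⁴ + 0⁴ = 16 + 0 = 16
16 = (3,1)_5 → 3⁴ + 1⁴ = 81 + 1 = 82
82 = (3,1,2)_5 → 3⁴ + 1⁴ + 2⁴ = 81 + 1 + 16 = 98
98 = (3,4,3)_5 → 3⁴ + 4⁴ + 3⁴ = 81 + 256 + 81 = 418
418 = (3,1,3,3)_5 → 3⁴ + 1⁴ + 3⁴ + 3⁴ = 81 + 1 + 81 + 81 = 244
244 = (1,4,3,4)_5 → 1⁴ + 4⁴ + 3⁴ + 4⁴ = 1 + 256 + 81 + 256 = 594
594 = (4,3,3,4)_5 → 4⁴ + 3⁴ + 3⁴ + 4⁴ = 256 + 81 + 81 + 256 = 674
674 = (1,0,1,4,4)_5 → 1⁴ + 0⁴ + 1⁴ + 4⁴ + 4⁴ = 1 + 0 + 1 + 256 + 256 = 514
514 = (4,0,2,4)_5 → 4⁴ + 0⁴ + 2⁴ + 4⁴ = 256 + 0 + 16 + 256 = 528
528 = (4,1,0,3)_5 → 4⁴ + 1⁴ + 0⁴ + 3⁴ = 256 + 1 + 0 + 81 = 338
338 = (2,3,2,3)_5 → 2⁴ + 3⁴ + 2⁴ + 3⁴ = 16 + 81 + 16 + 81 = 194
194 = (1,2,3,4)_5 → 1⁴ + 2⁴ + 3⁴ + 4⁴ = 1 + 16 + 81 + 256 = 354
354 = (2,4,0,4)_5 → 2⁴ + 4⁴ + 0⁴ + 4⁴ = 16 + 256 + 0 + 256 = 528  — 528 already appeared earlier.

528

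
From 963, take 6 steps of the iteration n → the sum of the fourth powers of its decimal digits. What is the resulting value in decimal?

1138

963 → 9⁴ + 6⁴ + 3⁴ = 7938
7938 → 7⁴ + 9⁴ + 3⁴ + 8⁴ = 13139
13139 → 1⁴ + 3⁴ + 1⁴ + 3⁴ + 9⁴ = 6725
6725 → 6⁴ + 7⁴ + 2⁴ + 5⁴ = 4338
4338 → 4⁴ + 3⁴ + 3⁴ + 8⁴ = 4514
4514 → 4⁴ + 5⁴ + 1⁴ + 4⁴ = 1138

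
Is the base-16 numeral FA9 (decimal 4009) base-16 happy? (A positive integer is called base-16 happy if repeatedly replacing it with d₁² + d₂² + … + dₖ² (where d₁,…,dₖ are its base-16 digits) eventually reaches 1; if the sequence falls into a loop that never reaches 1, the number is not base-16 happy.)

not base-16 happy

4009 = (15,10,9)_16 → 406
406 = (1,9,6)_16 → 118
118 = (7,6)_16 → 85
85 = (5,5)_16 → 50
50 = (3,2)_16 → 13
13 = (13)_16 → 169
169 = (10,9)_16 → 181
181 = (11,5)_16 → 146
146 = (9,2)_16 → 85  — 85 already seen; the sequence cycles without reaching 1.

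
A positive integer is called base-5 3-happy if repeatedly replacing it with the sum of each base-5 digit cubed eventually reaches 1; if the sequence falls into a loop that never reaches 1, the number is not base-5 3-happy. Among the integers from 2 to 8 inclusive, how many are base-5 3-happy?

1

2: 2 → 8 → 28 → 28  (repeats 28)
3: 3 → 27 → 9 → 65 → 35 → 9  (repeats 9)
4: 4 → 64 → 80 → 28 → 28  (repeats 28)
5: 5 → 1  (reaches 1)
6: 6 → 2 → 8 → 28 → 28  (repeats 28)
7: 7 → 9 → 65 → 35 → 9  (repeats 9)
8: 8 → 28 → 28  (repeats 28)
base-5 3-happy: 5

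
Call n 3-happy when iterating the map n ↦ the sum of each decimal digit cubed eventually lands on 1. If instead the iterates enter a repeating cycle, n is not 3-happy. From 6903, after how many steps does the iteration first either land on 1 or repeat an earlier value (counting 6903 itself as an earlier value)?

5

6903 → 972
972 → 1080
1080 → 513
513 → 153
153 → 153  — 153 repeats.
That took 5 steps.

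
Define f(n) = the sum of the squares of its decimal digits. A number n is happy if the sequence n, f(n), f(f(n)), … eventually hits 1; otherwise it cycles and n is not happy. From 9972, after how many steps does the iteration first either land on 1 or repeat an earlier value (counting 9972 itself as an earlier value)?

15

9972 → 9² + 9² + 7² + 2² = 81 + 81 + 49 + 4 = 215
215 → 2² + 1² + 5² = 4 + 1 + 25 = 30
30 → 3² + 0² = 9 + 0 = 9
9 → 9² = 81
81 → 8² + 1² = 64 + 1 = 65
65 → 6² + 5² = 36 + 25 = 61
61 → 6² + 1² = 36 + 1 = 37
37 → 3² + 7² = 9 + 49 = 58
58 → 5² + 8² = 25 + 64 = 89
89 → 8² + 9² = 64 + 81 = 145
145 → 1² + 4² + 5² = 1 + 16 + 25 = 42
42 → 4² + 2² = 16 + 4 = 20
20 → 2² + 0² = 4 + 0 = 4
4 → 4² = 16
16 → 1² + 6² = 1 + 36 = 37  — 37 repeats.
That took 15 steps.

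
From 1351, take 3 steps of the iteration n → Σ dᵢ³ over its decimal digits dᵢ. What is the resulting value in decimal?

730

1351 → 1³ + 3³ + 5³ + 1³ = 1 + 27 + 125 + 1 = 154
154 → 1³ + 5³ + 4³ = 1 + 125 + 64 = 190
190 → 1³ + 9³ + 0³ = 1 + 729 + 0 = 730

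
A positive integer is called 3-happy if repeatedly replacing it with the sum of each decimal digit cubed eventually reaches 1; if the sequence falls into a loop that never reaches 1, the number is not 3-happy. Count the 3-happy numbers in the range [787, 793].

787: 787 → 1198 → 1243 → 100 → 1  (reaches 1)
788: 788 → 1367 → 587 → 980 → 1241 → 74 → 407 → 407  (repeats 407)
789: 789 → 1584 → 702 → 351 → 153 → 153  (repeats 153)
790: 790 → 1072 → 352 → 160 → 217 → 352  (repeats 352)
791: 791 → 1073 → 371 → 371  (repeats 371)
792: 792 → 1080 → 513 → 153 → 153  (repeats 153)
793: 793 → 1099 → 1459 → 919 → 1459  (repeats 1459)
3-happy: 787

1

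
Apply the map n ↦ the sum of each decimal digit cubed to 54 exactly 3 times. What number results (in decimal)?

54 → 189
189 → 1242
1242 → 81

81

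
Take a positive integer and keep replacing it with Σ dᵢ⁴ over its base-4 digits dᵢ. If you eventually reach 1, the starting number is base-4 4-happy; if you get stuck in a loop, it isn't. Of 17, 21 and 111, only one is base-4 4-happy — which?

17

17: 17 → 2 → 16 → 1  — reaches 1 (base-4 4-happy)
21: 21 → 3 → 81 → 3  — repeats 3 (not base-4 4-happy)
111: 111 → 179 → 178 → 113 → 83 → 83  — repeats 83 (not base-4 4-happy)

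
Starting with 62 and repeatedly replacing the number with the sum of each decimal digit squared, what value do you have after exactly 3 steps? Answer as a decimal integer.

37

62 → 6² + 2² = 40
40 → 4² + 0² = 16
16 → 1² + 6² = 37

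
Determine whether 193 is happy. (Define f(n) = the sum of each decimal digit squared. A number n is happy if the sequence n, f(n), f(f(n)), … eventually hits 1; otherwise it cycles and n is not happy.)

193 → 1² + 9² + 3² = 1 + 81 + 9 = 91
91 → 9² + 1² = 81 + 1 = 82
82 → 8² + 2² = 64 + 4 = 68
68 → 6² + 8² = 36 + 64 = 100
100 → 1² + 0² + 0² = 1 + 0 + 0 = 1  — reached 1.

happy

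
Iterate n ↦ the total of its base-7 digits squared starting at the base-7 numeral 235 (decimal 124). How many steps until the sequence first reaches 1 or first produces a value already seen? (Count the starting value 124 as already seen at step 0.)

5

124 = (2,3,5)_7 → 2² + 3² + 5² = 38
38 = (5,3)_7 → 5² + 3² = 34
34 = (4,6)_7 → 4² + 6² = 52
52 = (1,0,3)_7 → 1² + 0² + 3² = 10
10 = (1,3)_7 → 1² + 3² = 10  — 10 repeats.
That took 5 steps.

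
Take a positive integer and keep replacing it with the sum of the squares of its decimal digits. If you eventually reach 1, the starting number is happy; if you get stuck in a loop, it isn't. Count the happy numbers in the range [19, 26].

2

19: 19 → 82 → 68 → 100 → 1  — happy
20: 20 → 4 → 16 → 37 → 58 → 89 → 145 → 42 → 20  — not happy
21: 21 → 5 → 25 → 29 → 85 → 89 → 145 → 42 → 20 → 4 → 16 → 37 → 58 → 89  — not happy
22: 22 → 8 → 64 → 52 → 29 → 85 → 89 → 145 → 42 → 20 → 4 → 16 → 37 → 58 → 89  — not happy
23: 23 → 13 → 10 → 1  — happy
24: 24 → 20 → 4 → 16 → 37 → 58 → 89 → 145 → 42 → 20  — not happy
25: 25 → 29 → 85 → 89 → 145 → 42 → 20 → 4 → 16 → 37 → 58 → 89  — not happy
26: 26 → 40 → 16 → 37 → 58 → 89 → 145 → 42 → 20 → 4 → 16  — not happy
happy: 19, 23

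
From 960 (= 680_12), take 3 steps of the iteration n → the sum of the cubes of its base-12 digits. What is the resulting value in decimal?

190

960 = (6,8,0)_12 → 6³ + 8³ + 0³ = 216 + 512 + 0 = 728
728 = (5,0,8)_12 → 5³ + 0³ + 8³ = 125 + 0 + 512 = 637
637 = (4,5,1)_12 → 4³ + 5³ + 1³ = 64 + 125 + 1 = 190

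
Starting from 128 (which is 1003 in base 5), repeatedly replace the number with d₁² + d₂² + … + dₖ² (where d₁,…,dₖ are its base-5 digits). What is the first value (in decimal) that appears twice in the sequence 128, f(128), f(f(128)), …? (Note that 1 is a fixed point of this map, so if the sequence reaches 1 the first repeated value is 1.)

128 = (1,0,0,3)_5 → 1² + 0² + 0² + 3² = 1 + 0 + 0 + 9 = 10
10 = (2,0)_5 → 2² + 0² = 4 + 0 = 4
4 = (4)_5 → 4² = 16
16 = (3,1)_5 → 3² + 1² = 9 + 1 = 10  — 10 already appeared earlier.

10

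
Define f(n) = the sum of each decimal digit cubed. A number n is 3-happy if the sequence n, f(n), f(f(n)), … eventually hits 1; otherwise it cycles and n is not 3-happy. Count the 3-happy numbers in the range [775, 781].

775: 775 → 811 → 514 → 190 → 730 → 370 → 370  (repeats 370)
776: 776 → 902 → 737 → 713 → 371 → 371  (repeats 371)
777: 777 → 1029 → 738 → 882 → 1032 → 36 → 243 → 99 → 1458 → 702 → 351 → 153 → 153  (repeats 153)
778: 778 → 1198 → 1243 → 100 → 1  (reaches 1)
779: 779 → 1415 → 191 → 731 → 371 → 371  (repeats 371)
780: 780 → 855 → 762 → 567 → 684 → 792 → 1080 → 513 → 153 → 153  (repeats 153)
781: 781 → 856 → 853 → 664 → 496 → 1009 → 730 → 370 → 370  (repeats 370)
3-happy: 778

1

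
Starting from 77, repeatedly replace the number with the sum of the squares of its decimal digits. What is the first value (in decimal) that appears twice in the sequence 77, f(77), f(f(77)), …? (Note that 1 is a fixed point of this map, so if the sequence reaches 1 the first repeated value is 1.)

145

77 → 7² + 7² = 98
98 → 9² + 8² = 145
145 → 1² + 4² + 5² = 42
42 → 4² + 2² = 20
20 → 2² + 0² = 4
4 → 4² = 16
16 → 1² + 6² = 37
37 → 3² + 7² = 58
58 → 5² + 8² = 89
89 → 8² + 9² = 145  — 145 already appeared earlier.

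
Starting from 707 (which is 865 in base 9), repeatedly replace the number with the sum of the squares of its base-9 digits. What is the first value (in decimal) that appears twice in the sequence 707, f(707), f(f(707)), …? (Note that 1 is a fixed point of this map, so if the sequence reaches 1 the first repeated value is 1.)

1

707 = (8,6,5)_9 → 125
125 = (1,4,8)_9 → 81
81 = (1,0,0)_9 → 1  — reached the fixed point 1.
1 → 1, so 1 is the first repeated value.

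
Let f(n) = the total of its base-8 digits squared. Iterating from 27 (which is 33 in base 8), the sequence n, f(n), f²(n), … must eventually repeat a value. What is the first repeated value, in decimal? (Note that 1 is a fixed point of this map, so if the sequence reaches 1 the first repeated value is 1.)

1

27 = (3,3)_8 → 3² + 3² = 18
18 = (2,2)_8 → 2² + 2² = 8
8 = (1,0)_8 → 1² + 0² = 1  — reached the fixed point 1.
1 → 1, so 1 is the first repeated value.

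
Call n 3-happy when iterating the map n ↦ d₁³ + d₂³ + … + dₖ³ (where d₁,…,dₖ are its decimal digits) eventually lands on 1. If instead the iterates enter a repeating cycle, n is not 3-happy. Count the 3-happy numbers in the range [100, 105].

1

100: 100 → 1  — 3-happy
101: 101 → 2 → 8 → 512 → 134 → 92 → 737 → 713 → 371 → 371  — not 3-happy
102: 102 → 9 → 729 → 1080 → 513 → 153 → 153  — not 3-happy
103: 103 → 28 → 520 → 133 → 55 → 250 → 133  — not 3-happy
104: 104 → 65 → 341 → 92 → 737 → 713 → 371 → 371  — not 3-happy
105: 105 → 126 → 225 → 141 → 66 → 432 → 99 → 1458 → 702 → 351 → 153 → 153  — not 3-happy
3-happy: 100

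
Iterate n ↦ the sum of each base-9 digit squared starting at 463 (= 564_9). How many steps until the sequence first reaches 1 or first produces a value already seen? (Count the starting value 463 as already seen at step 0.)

5

463 = (5,6,4)_9 → 5² + 6² + 4² = 77
77 = (8,5)_9 → 8² + 5² = 89
89 = (1,0,8)_9 → 1² + 0² + 8² = 65
65 = (7,2)_9 → 7² + 2² = 53
53 = (5,8)_9 → 5² + 8² = 89  — 89 repeats.
That took 5 steps.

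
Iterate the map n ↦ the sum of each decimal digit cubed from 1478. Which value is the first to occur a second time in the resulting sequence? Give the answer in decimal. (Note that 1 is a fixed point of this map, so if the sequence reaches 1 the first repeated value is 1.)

371

1478 → 1³ + 4³ + 7³ + 8³ = 920
920 → 9³ + 2³ + 0³ = 737
737 → 7³ + 3³ + 7³ = 713
713 → 7³ + 1³ + 3³ = 371
371 → 3³ + 7³ + 1³ = 371  — 371 already appeared earlier.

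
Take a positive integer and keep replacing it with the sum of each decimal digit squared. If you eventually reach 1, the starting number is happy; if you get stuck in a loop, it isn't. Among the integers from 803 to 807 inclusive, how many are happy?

1

803: 803 → 73 → 58 → 89 → 145 → 42 → 20 → 4 → 16 → 37 → 58  (repeats 58)
804: 804 → 80 → 64 → 52 → 29 → 85 → 89 → 145 → 42 → 20 → 4 → 16 → 37 → 58 → 89  (repeats 89)
805: 805 → 89 → 145 → 42 → 20 → 4 → 16 → 37 → 58 → 89  (repeats 89)
806: 806 → 100 → 1  (reaches 1)
807: 807 → 113 → 11 → 2 → 4 → 16 → 37 → 58 → 89 → 145 → 42 → 20 → 4  (repeats 4)
happy: 806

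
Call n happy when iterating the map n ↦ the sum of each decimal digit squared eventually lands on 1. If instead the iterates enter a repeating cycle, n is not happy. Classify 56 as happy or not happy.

not happy

56 → 5² + 6² = 61
61 → 6² + 1² = 37
37 → 3² + 7² = 58
58 → 5² + 8² = 89
89 → 8² + 9² = 145
145 → 1² + 4² + 5² = 42
42 → 4² + 2² = 20
20 → 2² + 0² = 4
4 → 4² = 16
16 → 1² + 6² = 37  — 37 already seen; the sequence cycles without reaching 1.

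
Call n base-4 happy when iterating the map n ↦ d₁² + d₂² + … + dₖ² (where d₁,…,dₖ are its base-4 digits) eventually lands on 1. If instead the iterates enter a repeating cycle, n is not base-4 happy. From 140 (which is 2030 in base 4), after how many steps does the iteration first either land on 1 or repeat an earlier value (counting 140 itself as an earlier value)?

140 = (2,0,3,0)_4 → 13
13 = (3,1)_4 → 10
10 = (2,2)_4 → 8
8 = (2,0)_4 → 4
4 = (1,0)_4 → 1  — reached 1.
That took 5 steps.

5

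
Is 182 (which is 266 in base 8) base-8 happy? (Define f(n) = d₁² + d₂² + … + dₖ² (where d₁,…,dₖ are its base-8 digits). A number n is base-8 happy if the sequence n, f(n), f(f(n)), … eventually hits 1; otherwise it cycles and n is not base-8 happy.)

182 = (2,6,6)_8 → 2² + 6² + 6² = 76
76 = (1,1,4)_8 → 1² + 1² + 4² = 18
18 = (2,2)_8 → 2² + 2² = 8
8 = (1,0)_8 → 1² + 0² = 1  — reached 1.

base-8 happy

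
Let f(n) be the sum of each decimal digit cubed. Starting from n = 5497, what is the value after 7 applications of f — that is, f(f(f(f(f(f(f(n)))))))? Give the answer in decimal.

5497 → 5³ + 4³ + 9³ + 7³ = 125 + 64 + 729 + 343 = 1261
1261 → 1³ + 2³ + 6³ + 1³ = 1 + 8 + 216 + 1 = 226
226 → 2³ + 2³ + 6³ = 8 + 8 + 216 = 232
232 → 2³ + 3³ + 2³ = 8 + 27 + 8 = 43
43 → 4³ + 3³ = 64 + 27 = 91
91 → 9³ + 1³ = 729 + 1 = 730
730 → 7³ + 3³ + 0³ = 343 + 27 + 0 = 370

370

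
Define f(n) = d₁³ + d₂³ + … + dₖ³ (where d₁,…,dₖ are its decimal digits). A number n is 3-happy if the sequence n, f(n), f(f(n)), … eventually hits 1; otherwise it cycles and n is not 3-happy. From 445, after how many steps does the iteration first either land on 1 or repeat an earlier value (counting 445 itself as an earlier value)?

5

445 → 4³ + 4³ + 5³ = 64 + 64 + 125 = 253
253 → 2³ + 5³ + 3³ = 8 + 125 + 27 = 160
160 → 1³ + 6³ + 0³ = 1 + 216 + 0 = 217
217 → 2³ + 1³ + 7³ = 8 + 1 + 343 = 352
352 → 3³ + 5³ + 2³ = 27 + 125 + 8 = 160  — 160 repeats.
That took 5 steps.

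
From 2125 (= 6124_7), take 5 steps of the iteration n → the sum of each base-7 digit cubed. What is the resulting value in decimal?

2125 = (6,1,2,4)_7 → 6³ + 1³ + 2³ + 4³ = 289
289 = (5,6,2)_7 → 5³ + 6³ + 2³ = 349
349 = (1,0,0,6)_7 → 1³ + 0³ + 0³ + 6³ = 217
217 = (4,3,0)_7 → 4³ + 3³ + 0³ = 91
91 = (1,6,0)_7 → 1³ + 6³ + 0³ = 217

217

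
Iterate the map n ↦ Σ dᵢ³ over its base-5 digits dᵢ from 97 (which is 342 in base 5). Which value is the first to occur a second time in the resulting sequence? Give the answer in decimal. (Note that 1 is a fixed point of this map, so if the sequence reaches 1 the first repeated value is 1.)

97 = (3,4,2)_5 → 3³ + 4³ + 2³ = 99
99 = (3,4,4)_5 → 3³ + 4³ + 4³ = 155
155 = (1,1,1,0)_5 → 1³ + 1³ + 1³ + 0³ = 3
3 = (3)_5 → 3³ = 27
27 = (1,0,2)_5 → 1³ + 0³ + 2³ = 9
9 = (1,4)_5 → 1³ + 4³ = 65
65 = (2,3,0)_5 → 2³ + 3³ + 0³ = 35
35 = (1,2,0)_5 → 1³ + 2³ + 0³ = 9  — 9 already appeared earlier.

9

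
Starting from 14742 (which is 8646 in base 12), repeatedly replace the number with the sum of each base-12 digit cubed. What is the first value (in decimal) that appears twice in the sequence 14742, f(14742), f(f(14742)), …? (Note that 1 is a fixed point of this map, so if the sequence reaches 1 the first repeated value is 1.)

1008

14742 = (8,6,4,6)_12 → 8³ + 6³ + 4³ + 6³ = 512 + 216 + 64 + 216 = 1008
1008 = (7,0,0)_12 → 7³ + 0³ + 0³ = 343 + 0 + 0 = 343
343 = (2,4,7)_12 → 2³ + 4³ + 7³ = 8 + 64 + 343 = 415
415 = (2,10,7)_12 → 2³ + 10³ + 7³ = 8 + 1000 + 343 = 1351
1351 = (9,4,7)_12 → 9³ + 4³ + 7³ = 729 + 64 + 343 = 1136
1136 = (7,10,8)_12 → 7³ + 10³ + 8³ = 343 + 1000 + 512 = 1855
1855 = (1,0,10,7)_12 → 1³ + 0³ + 10³ + 7³ = 1 + 0 + 1000 + 343 = 1344
1344 = (9,4,0)_12 → 9³ + 4³ + 0³ = 729 + 64 + 0 = 793
793 = (5,6,1)_12 → 5³ + 6³ + 1³ = 125 + 216 + 1 = 342
342 = (2,4,6)_12 → 2³ + 4³ + 6³ = 8 + 64 + 216 = 288
288 = (2,0,0)_12 → 2³ + 0³ + 0³ = 8 + 0 + 0 = 8
8 = (8)_12 → 8³ = 512
512 = (3,6,8)_12 → 3³ + 6³ + 8³ = 27 + 216 + 512 = 755
755 = (5,2,11)_12 → 5³ + 2³ + 11³ = 125 + 8 + 1331 = 1464
1464 = (10,2,0)_12 → 10³ + 2³ + 0³ = 1000 + 8 + 0 = 1008  — 1008 already appeared earlier.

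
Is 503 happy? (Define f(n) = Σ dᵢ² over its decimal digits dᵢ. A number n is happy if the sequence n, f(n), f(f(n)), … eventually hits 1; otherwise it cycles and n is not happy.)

not happy

503 → 5² + 0² + 3² = 25 + 0 + 9 = 34
34 → 3² + 4² = 9 + 16 = 25
25 → 2² + 5² = 4 + 25 = 29
29 → 2² + 9² = 4 + 81 = 85
85 → 8² + 5² = 64 + 25 = 89
89 → 8² + 9² = 64 + 81 = 145
145 → 1² + 4² + 5² = 1 + 16 + 25 = 42
42 → 4² + 2² = 16 + 4 = 20
20 → 2² + 0² = 4 + 0 = 4
4 → 4² = 16
16 → 1² + 6² = 1 + 36 = 37
37 → 3² + 7² = 9 + 49 = 58
58 → 5² + 8² = 25 + 64 = 89  — 89 already seen; the sequence cycles without reaching 1.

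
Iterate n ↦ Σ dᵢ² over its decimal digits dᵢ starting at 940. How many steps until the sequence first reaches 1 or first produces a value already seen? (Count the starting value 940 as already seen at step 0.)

4

940 → 9² + 4² + 0² = 97
97 → 9² + 7² = 130
130 → 1² + 3² + 0² = 10
10 → 1² + 0² = 1  — reached 1.
That took 4 steps.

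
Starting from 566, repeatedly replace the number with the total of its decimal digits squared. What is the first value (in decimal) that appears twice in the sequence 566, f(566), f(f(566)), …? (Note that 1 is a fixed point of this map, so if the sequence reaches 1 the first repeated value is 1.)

1

566 → 5² + 6² + 6² = 25 + 36 + 36 = 97
97 → 9² + 7² = 81 + 49 = 130
130 → 1² + 3² + 0² = 1 + 9 + 0 = 10
10 → 1² + 0² = 1 + 0 = 1  — reached the fixed point 1.
1 → 1, so 1 is the first repeated value.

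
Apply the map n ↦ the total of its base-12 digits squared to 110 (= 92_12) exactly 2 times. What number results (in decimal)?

50

110 = (9,2)_12 → 9² + 2² = 81 + 4 = 85
85 = (7,1)_12 → 7² + 1² = 49 + 1 = 50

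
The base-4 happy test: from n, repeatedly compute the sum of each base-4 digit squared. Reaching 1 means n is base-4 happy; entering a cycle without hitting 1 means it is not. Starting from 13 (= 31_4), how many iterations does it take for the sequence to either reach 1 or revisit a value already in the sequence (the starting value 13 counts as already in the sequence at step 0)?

4

13 = (3,1)_4 → 3² + 1² = 10
10 = (2,2)_4 → 2² + 2² = 8
8 = (2,0)_4 → 2² + 0² = 4
4 = (1,0)_4 → 1² + 0² = 1  — reached 1.
That took 4 steps.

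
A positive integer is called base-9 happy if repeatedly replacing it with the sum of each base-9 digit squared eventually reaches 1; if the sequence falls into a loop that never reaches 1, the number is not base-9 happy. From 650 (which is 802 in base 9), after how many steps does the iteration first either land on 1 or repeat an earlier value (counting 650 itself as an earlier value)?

650 = (8,0,2)_9 → 8² + 0² + 2² = 68
68 = (7,5)_9 → 7² + 5² = 74
74 = (8,2)_9 → 8² + 2² = 68  — 68 repeats.
That took 3 steps.

3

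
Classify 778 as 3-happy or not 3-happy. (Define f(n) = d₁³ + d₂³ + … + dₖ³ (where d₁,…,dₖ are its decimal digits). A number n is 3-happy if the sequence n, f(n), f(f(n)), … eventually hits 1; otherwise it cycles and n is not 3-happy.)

778 → 7³ + 7³ + 8³ = 1198
1198 → 1³ + 1³ + 9³ + 8³ = 1243
1243 → 1³ + 2³ + 4³ + 3³ = 100
100 → 1³ + 0³ + 0³ = 1  — reached 1.

3-happy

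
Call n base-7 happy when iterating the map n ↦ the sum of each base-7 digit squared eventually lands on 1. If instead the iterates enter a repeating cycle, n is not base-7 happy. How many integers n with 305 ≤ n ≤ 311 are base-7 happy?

305: 305 → 53 → 17 → 13 → 37 → 29 → 17  (repeats 17)
306: 306 → 62 → 38 → 34 → 52 → 10 → 10  (repeats 10)
307: 307 → 73 → 19 → 29 → 17 → 13 → 37 → 29  (repeats 29)
308: 308 → 40 → 50 → 2 → 4 → 16 → 8 → 2  (repeats 2)
309: 309 → 41 → 61 → 27 → 45 → 45  (repeats 45)
310: 310 → 44 → 40 → 50 → 2 → 4 → 16 → 8 → 2  (repeats 2)
311: 311 → 49 → 1  (reaches 1)
base-7 happy: 311

1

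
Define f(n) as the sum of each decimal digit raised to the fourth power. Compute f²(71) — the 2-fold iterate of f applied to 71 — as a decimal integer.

288

71 → 7⁴ + 1⁴ = 2402
2402 → 2⁴ + 4⁴ + 0⁴ + 2⁴ = 288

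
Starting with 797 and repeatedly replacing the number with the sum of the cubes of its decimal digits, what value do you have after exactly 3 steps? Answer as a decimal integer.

797 → 7³ + 9³ + 7³ = 1415
1415 → 1³ + 4³ + 1³ + 5³ = 191
191 → 1³ + 9³ + 1³ = 731

731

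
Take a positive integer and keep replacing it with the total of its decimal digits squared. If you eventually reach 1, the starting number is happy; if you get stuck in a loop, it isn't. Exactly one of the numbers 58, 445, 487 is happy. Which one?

58: 58 → 89 → 145 → 42 → 20 → 4 → 16 → 37 → 58  — repeats 58 (not happy)
445: 445 → 57 → 74 → 65 → 61 → 37 → 58 → 89 → 145 → 42 → 20 → 4 → 16 → 37  — repeats 37 (not happy)
487: 487 → 129 → 86 → 100 → 1  — reaches 1 (happy)

487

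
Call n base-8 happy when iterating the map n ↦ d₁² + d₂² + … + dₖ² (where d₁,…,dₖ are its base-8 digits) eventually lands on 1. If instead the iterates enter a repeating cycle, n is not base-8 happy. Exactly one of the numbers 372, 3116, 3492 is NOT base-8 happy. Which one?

3492

372: 372 → 77 → 27 → 18 → 8 → 1  — reaches 1 (base-8 happy)
3116: 3116 → 77 → 27 → 18 → 8 → 1  — reaches 1 (base-8 happy)
3492: 3492 → 104 → 26 → 13 → 26  — repeats 26 (not base-8 happy)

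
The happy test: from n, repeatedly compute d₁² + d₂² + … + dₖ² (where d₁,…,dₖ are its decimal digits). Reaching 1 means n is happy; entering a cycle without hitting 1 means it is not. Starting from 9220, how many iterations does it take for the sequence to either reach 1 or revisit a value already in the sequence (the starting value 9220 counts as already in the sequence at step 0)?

9220 → 9² + 2² + 2² + 0² = 89
89 → 8² + 9² = 145
145 → 1² + 4² + 5² = 42
42 → 4² + 2² = 20
20 → 2² + 0² = 4
4 → 4² = 16
16 → 1² + 6² = 37
37 → 3² + 7² = 58
58 → 5² + 8² = 89  — 89 repeats.
That took 9 steps.

9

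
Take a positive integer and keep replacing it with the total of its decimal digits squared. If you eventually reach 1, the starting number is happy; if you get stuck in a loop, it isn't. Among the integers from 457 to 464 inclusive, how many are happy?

1

457: 457 → 90 → 81 → 65 → 61 → 37 → 58 → 89 → 145 → 42 → 20 → 4 → 16 → 37  (repeats 37)
458: 458 → 105 → 26 → 40 → 16 → 37 → 58 → 89 → 145 → 42 → 20 → 4 → 16  (repeats 16)
459: 459 → 122 → 9 → 81 → 65 → 61 → 37 → 58 → 89 → 145 → 42 → 20 → 4 → 16 → 37  (repeats 37)
460: 460 → 52 → 29 → 85 → 89 → 145 → 42 → 20 → 4 → 16 → 37 → 58 → 89  (repeats 89)
461: 461 → 53 → 34 → 25 → 29 → 85 → 89 → 145 → 42 → 20 → 4 → 16 → 37 → 58 → 89  (repeats 89)
462: 462 → 56 → 61 → 37 → 58 → 89 → 145 → 42 → 20 → 4 → 16 → 37  (repeats 37)
463: 463 → 61 → 37 → 58 → 89 → 145 → 42 → 20 → 4 → 16 → 37  (repeats 37)
464: 464 → 68 → 100 → 1  (reaches 1)
happy: 464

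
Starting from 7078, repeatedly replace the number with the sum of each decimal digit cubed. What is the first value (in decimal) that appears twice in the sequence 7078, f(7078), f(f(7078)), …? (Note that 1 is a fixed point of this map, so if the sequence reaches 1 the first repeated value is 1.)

7078 → 7³ + 0³ + 7³ + 8³ = 343 + 0 + 343 + 512 = 1198
1198 → 1³ + 1³ + 9³ + 8³ = 1 + 1 + 729 + 512 = 1243
1243 → 1³ + 2³ + 4³ + 3³ = 1 + 8 + 64 + 27 = 100
100 → 1³ + 0³ + 0³ = 1 + 0 + 0 = 1  — reached the fixed point 1.
1 → 1, so 1 is the first repeated value.

1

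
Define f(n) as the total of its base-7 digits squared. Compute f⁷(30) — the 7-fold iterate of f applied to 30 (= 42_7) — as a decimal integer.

30 = (4,2)_7 → 4² + 2² = 20
20 = (2,6)_7 → 2² + 6² = 40
40 = (5,5)_7 → 5² + 5² = 50
50 = (1,0,1)_7 → 1² + 0² + 1² = 2
2 = (2)_7 → 2² = 4
4 = (4)_7 → 4² = 16
16 = (2,2)_7 → 2² + 2² = 8

8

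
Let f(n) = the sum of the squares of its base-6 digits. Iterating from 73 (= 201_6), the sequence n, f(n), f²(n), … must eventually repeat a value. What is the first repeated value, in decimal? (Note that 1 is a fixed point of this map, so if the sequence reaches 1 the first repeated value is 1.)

73 = (2,0,1)_6 → 2² + 0² + 1² = 5
5 = (5)_6 → 5² = 25
25 = (4,1)_6 → 4² + 1² = 17
17 = (2,5)_6 → 2² + 5² = 29
29 = (4,5)_6 → 4² + 5² = 41
41 = (1,0,5)_6 → 1² + 0² + 5² = 26
26 = (4,2)_6 → 4² + 2² = 20
20 = (3,2)_6 → 3² + 2² = 13
13 = (2,1)_6 → 2² + 1² = 5  — 5 already appeared earlier.

5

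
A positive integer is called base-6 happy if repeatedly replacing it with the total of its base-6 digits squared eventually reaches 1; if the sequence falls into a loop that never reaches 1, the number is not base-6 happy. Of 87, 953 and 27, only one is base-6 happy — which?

953

87: 87 → 17 → 29 → 41 → 26 → 20 → 13 → 5 → 25 → 17  — repeats 17 (not base-6 happy)
953: 953 → 49 → 6 → 1  — reaches 1 (base-6 happy)
27: 27 → 25 → 17 → 29 → 41 → 26 → 20 → 13 → 5 → 25  — repeats 25 (not base-6 happy)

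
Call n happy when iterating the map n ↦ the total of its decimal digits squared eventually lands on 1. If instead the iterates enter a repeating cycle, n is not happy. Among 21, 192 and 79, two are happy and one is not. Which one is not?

21

21: 21 → 5 → 25 → 29 → 85 → 89 → 145 → 42 → 20 → 4 → 16 → 37 → 58 → 89  — repeats 89 (not happy)
192: 192 → 86 → 100 → 1  — reaches 1 (happy)
79: 79 → 130 → 10 → 1  — reaches 1 (happy)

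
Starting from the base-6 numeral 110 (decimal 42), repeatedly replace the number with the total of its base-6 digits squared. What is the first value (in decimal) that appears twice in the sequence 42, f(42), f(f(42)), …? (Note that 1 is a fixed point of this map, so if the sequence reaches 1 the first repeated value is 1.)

42 = (1,1,0)_6 → 1² + 1² + 0² = 1 + 1 + 0 = 2
2 = (2)_6 → 2² = 4
4 = (4)_6 → 4² = 16
16 = (2,4)_6 → 2² + 4² = 4 + 16 = 20
20 = (3,2)_6 → 3² + 2² = 9 + 4 = 13
13 = (2,1)_6 → 2² + 1² = 4 + 1 = 5
5 = (5)_6 → 5² = 25
25 = (4,1)_6 → 4² + 1² = 16 + 1 = 17
17 = (2,5)_6 → 2² + 5² = 4 + 25 = 29
29 = (4,5)_6 → 4² + 5² = 16 + 25 = 41
41 = (1,0,5)_6 → 1² + 0² + 5² = 1 + 0 + 25 = 26
26 = (4,2)_6 → 4² + 2² = 16 + 4 = 20  — 20 already appeared earlier.

20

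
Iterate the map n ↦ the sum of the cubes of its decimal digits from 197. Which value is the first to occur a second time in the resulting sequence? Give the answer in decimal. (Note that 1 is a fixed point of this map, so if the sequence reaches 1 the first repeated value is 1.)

371

197 → 1³ + 9³ + 7³ = 1 + 729 + 343 = 1073
1073 → 1³ + 0³ + 7³ + 3³ = 1 + 0 + 343 + 27 = 371
371 → 3³ + 7³ + 1³ = 27 + 343 + 1 = 371  — 371 already appeared earlier.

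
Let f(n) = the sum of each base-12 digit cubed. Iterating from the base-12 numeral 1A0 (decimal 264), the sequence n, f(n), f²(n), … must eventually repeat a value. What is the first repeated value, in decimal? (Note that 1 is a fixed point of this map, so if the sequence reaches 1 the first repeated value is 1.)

264 = (1,10,0)_12 → 1³ + 10³ + 0³ = 1001
1001 = (6,11,5)_12 → 6³ + 11³ + 5³ = 1672
1672 = (11,7,4)_12 → 11³ + 7³ + 4³ = 1738
1738 = (1,0,0,10)_12 → 1³ + 0³ + 0³ + 10³ = 1001  — 1001 already appeared earlier.

1001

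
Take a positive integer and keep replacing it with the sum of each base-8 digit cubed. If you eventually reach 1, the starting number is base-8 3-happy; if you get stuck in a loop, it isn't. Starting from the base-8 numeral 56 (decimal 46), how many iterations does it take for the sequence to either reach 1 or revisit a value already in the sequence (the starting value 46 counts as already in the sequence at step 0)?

46 = (5,6)_8 → 5³ + 6³ = 125 + 216 = 341
341 = (5,2,5)_8 → 5³ + 2³ + 5³ = 125 + 8 + 125 = 258
258 = (4,0,2)_8 → 4³ + 0³ + 2³ = 64 + 0 + 8 = 72
72 = (1,1,0)_8 → 1³ + 1³ + 0³ = 1 + 1 + 0 = 2
2 = (2)_8 → 2³ = 8
8 = (1,0)_8 → 1³ + 0³ = 1 + 0 = 1  — reached 1.
That took 6 steps.

6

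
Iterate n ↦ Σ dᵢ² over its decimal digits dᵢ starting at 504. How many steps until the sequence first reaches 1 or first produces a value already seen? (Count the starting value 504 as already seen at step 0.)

504 → 5² + 0² + 4² = 41
41 → 4² + 1² = 17
17 → 1² + 7² = 50
50 → 5² + 0² = 25
25 → 2² + 5² = 29
29 → 2² + 9² = 85
85 → 8² + 5² = 89
89 → 8² + 9² = 145
145 → 1² + 4² + 5² = 42
42 → 4² + 2² = 20
20 → 2² + 0² = 4
4 → 4² = 16
16 → 1² + 6² = 37
37 → 3² + 7² = 58
58 → 5² + 8² = 89  — 89 repeats.
That took 15 steps.

15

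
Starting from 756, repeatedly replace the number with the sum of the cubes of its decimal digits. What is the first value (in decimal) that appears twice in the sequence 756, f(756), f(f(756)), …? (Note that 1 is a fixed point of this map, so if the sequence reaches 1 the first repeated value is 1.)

153

756 → 7³ + 5³ + 6³ = 684
684 → 6³ + 8³ + 4³ = 792
792 → 7³ + 9³ + 2³ = 1080
1080 → 1³ + 0³ + 8³ + 0³ = 513
513 → 5³ + 1³ + 3³ = 153
153 → 1³ + 5³ + 3³ = 153  — 153 already appeared earlier.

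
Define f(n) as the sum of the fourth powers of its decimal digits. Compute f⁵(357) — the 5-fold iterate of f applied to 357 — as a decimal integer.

9059

357 → 3⁴ + 5⁴ + 7⁴ = 81 + 625 + 2401 = 3107
3107 → 3⁴ + 1⁴ + 0⁴ + 7⁴ = 81 + 1 + 0 + 2401 = 2483
2483 → 2⁴ + 4⁴ + 8⁴ + 3⁴ = 16 + 256 + 4096 + 81 = 4449
4449 → 4⁴ + 4⁴ + 4⁴ + 9⁴ = 256 + 256 + 256 + 6561 = 7329
7329 → 7⁴ + 3⁴ + 2⁴ + 9⁴ = 2401 + 81 + 16 + 6561 = 9059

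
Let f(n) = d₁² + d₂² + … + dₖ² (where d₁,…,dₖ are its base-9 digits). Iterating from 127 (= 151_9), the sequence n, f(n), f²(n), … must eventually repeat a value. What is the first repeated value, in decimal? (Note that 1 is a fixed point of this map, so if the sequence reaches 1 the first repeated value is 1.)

1

127 = (1,5,1)_9 → 1² + 5² + 1² = 1 + 25 + 1 = 27
27 = (3,0)_9 → 3² + 0² = 9 + 0 = 9
9 = (1,0)_9 → 1² + 0² = 1 + 0 = 1  — reached the fixed point 1.
1 → 1, so 1 is the first repeated value.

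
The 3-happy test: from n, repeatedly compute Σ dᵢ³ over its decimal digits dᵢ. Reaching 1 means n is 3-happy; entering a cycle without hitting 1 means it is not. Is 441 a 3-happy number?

441 → 4³ + 4³ + 1³ = 64 + 64 + 1 = 129
129 → 1³ + 2³ + 9³ = 1 + 8 + 729 = 738
738 → 7³ + 3³ + 8³ = 343 + 27 + 512 = 882
882 → 8³ + 8³ + 2³ = 512 + 512 + 8 = 1032
1032 → 1³ + 0³ + 3³ + 2³ = 1 + 0 + 27 + 8 = 36
36 → 3³ + 6³ = 27 + 216 = 243
243 → 2³ + 4³ + 3³ = 8 + 64 + 27 = 99
99 → 9³ + 9³ = 729 + 729 = 1458
1458 → 1³ + 4³ + 5³ + 8³ = 1 + 64 + 125 + 512 = 702
702 → 7³ + 0³ + 2³ = 343 + 0 + 8 = 351
351 → 3³ + 5³ + 1³ = 27 + 125 + 1 = 153
153 → 1³ + 5³ + 3³ = 1 + 125 + 27 = 153  — 153 already seen; the sequence cycles without reaching 1.

not 3-happy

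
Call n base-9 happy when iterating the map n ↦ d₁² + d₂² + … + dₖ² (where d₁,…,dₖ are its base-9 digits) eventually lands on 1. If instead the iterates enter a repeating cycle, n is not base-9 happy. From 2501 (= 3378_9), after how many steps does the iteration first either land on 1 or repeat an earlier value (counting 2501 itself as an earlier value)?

2501 = (3,3,7,8)_9 → 3² + 3² + 7² + 8² = 9 + 9 + 49 + 64 = 131
131 = (1,5,5)_9 → 1² + 5² + 5² = 1 + 25 + 25 = 51
51 = (5,6)_9 → 5² + 6² = 25 + 36 = 61
61 = (6,7)_9 → 6² + 7² = 36 + 49 = 85
85 = (1,0,4)_9 → 1² + 0² + 4² = 1 + 0 + 16 = 17
17 = (1,8)_9 → 1² + 8² = 1 + 64 = 65
65 = (7,2)_9 → 7² + 2² = 49 + 4 = 53
53 = (5,8)_9 → 5² + 8² = 25 + 64 = 89
89 = (1,0,8)_9 → 1² + 0² + 8² = 1 + 0 + 64 = 65  — 65 repeats.
That took 9 steps.

9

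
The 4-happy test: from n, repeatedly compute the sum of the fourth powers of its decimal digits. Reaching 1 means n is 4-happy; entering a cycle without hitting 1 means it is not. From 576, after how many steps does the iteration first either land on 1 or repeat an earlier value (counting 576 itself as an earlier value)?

576 → 5⁴ + 7⁴ + 6⁴ = 4322
4322 → 4⁴ + 3⁴ + 2⁴ + 2⁴ = 369
369 → 3⁴ + 6⁴ + 9⁴ = 7938
7938 → 7⁴ + 9⁴ + 3⁴ + 8⁴ = 13139
13139 → 1⁴ + 3⁴ + 1⁴ + 3⁴ + 9⁴ = 6725
6725 → 6⁴ + 7⁴ + 2⁴ + 5⁴ = 4338
4338 → 4⁴ + 3⁴ + 3⁴ + 8⁴ = 4514
4514 → 4⁴ + 5⁴ + 1⁴ + 4⁴ = 1138
1138 → 1⁴ + 1⁴ + 3⁴ + 8⁴ = 4179
4179 → 4⁴ + 1⁴ + 7⁴ + 9⁴ = 9219
9219 → 9⁴ + 2⁴ + 1⁴ + 9⁴ = 13139  — 13139 repeats.
That took 11 steps.

11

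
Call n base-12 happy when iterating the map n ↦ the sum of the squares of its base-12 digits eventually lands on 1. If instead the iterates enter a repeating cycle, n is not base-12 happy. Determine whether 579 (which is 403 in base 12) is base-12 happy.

not base-12 happy

579 = (4,0,3)_12 → 25
25 = (2,1)_12 → 5
5 = (5)_12 → 25  — 25 already seen; the sequence cycles without reaching 1.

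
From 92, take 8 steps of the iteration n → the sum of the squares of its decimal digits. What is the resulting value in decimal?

37

92 → 85
85 → 89
89 → 145
145 → 42
42 → 20
20 → 4
4 → 16
16 → 37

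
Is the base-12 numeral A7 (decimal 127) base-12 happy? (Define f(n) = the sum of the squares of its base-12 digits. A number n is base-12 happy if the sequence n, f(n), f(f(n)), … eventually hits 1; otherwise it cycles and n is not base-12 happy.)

not base-12 happy

127 = (10,7)_12 → 10² + 7² = 149
149 = (1,0,5)_12 → 1² + 0² + 5² = 26
26 = (2,2)_12 → 2² + 2² = 8
8 = (8)_12 → 8² = 64
64 = (5,4)_12 → 5² + 4² = 41
41 = (3,5)_12 → 3² + 5² = 34
34 = (2,10)_12 → 2² + 10² = 104
104 = (8,8)_12 → 8² + 8² = 128
128 = (10,8)_12 → 10² + 8² = 164
164 = (1,1,8)_12 → 1² + 1² + 8² = 66
66 = (5,6)_12 → 5² + 6² = 61
61 = (5,1)_12 → 5² + 1² = 26  — 26 already seen; the sequence cycles without reaching 1.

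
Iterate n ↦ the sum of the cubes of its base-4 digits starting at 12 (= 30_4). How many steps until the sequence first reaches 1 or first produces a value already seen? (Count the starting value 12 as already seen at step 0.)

12 = (3,0)_4 → 3³ + 0³ = 27
27 = (1,2,3)_4 → 1³ + 2³ + 3³ = 36
36 = (2,1,0)_4 → 2³ + 1³ + 0³ = 9
9 = (2,1)_4 → 2³ + 1³ = 9  — 9 repeats.
That took 4 steps.

4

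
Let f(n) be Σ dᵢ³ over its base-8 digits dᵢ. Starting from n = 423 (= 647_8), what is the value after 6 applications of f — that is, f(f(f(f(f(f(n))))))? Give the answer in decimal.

55

423 = (6,4,7)_8 → 6³ + 4³ + 7³ = 216 + 64 + 343 = 623
623 = (1,1,5,7)_8 → 1³ + 1³ + 5³ + 7³ = 1 + 1 + 125 + 343 = 470
470 = (7,2,6)_8 → 7³ + 2³ + 6³ = 343 + 8 + 216 = 567
567 = (1,0,6,7)_8 → 1³ + 0³ + 6³ + 7³ = 1 + 0 + 216 + 343 = 560
560 = (1,0,6,0)_8 → 1³ + 0³ + 6³ + 0³ = 1 + 0 + 216 + 0 = 217
217 = (3,3,1)_8 → 3³ + 3³ + 1³ = 27 + 27 + 1 = 55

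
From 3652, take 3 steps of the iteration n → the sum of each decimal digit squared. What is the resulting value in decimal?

3652 → 3² + 6² + 5² + 2² = 74
74 → 7² + 4² = 65
65 → 6² + 5² = 61

61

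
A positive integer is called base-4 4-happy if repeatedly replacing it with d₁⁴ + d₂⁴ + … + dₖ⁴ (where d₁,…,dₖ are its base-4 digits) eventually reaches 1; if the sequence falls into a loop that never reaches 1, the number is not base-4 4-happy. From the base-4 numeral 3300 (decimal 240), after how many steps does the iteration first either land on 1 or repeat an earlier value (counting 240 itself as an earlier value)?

5

240 = (3,3,0,0)_4 → 3⁴ + 3⁴ + 0⁴ + 0⁴ = 81 + 81 + 0 + 0 = 162
162 = (2,2,0,2)_4 → 2⁴ + 2⁴ + 0⁴ + 2⁴ = 16 + 16 + 0 + 16 = 48
48 = (3,0,0)_4 → 3⁴ + 0⁴ + 0⁴ = 81 + 0 + 0 = 81
81 = (1,1,0,1)_4 → 1⁴ + 1⁴ + 0⁴ + 1⁴ = 1 + 1 + 0 + 1 = 3
3 = (3)_4 → 3⁴ = 81  — 81 repeats.
That took 5 steps.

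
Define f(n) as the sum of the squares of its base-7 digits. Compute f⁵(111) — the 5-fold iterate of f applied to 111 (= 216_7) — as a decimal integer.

45

111 = (2,1,6)_7 → 2² + 1² + 6² = 41
41 = (5,6)_7 → 5² + 6² = 61
61 = (1,1,5)_7 → 1² + 1² + 5² = 27
27 = (3,6)_7 → 3² + 6² = 45
45 = (6,3)_7 → 6² + 3² = 45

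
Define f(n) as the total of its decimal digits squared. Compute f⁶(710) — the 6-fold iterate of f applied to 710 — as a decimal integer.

710 → 7² + 1² + 0² = 49 + 1 + 0 = 50
50 → 5² + 0² = 25 + 0 = 25
25 → 2² + 5² = 4 + 25 = 29
29 → 2² + 9² = 4 + 81 = 85
85 → 8² + 5² = 64 + 25 = 89
89 → 8² + 9² = 64 + 81 = 145

145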